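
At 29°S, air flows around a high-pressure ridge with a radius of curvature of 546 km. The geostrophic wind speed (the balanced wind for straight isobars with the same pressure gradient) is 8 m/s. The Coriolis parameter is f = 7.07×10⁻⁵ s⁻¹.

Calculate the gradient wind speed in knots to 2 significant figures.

Around a high, pressure-gradient force acts outward with centrifugal, so Coriolis balances both:
fV = (1/ρ)|∂P/∂n| + V²/R  →  V² − fR·V + fR·V_g = 0
With fR = 7.07×10⁻⁵ × 546×10³ m = 38.6 m/s:
V = [fR − √((fR)² − 4 fR V_g)]/2 = [38.6 − √(38.6² − 4×38.6×8)]/2 = 11.3 m/s
Supergeostrophic (V > V_g = 8 m/s), as expected around a high.
Converting: 11.3 m/s × 1.944 = 22 knots

22 knots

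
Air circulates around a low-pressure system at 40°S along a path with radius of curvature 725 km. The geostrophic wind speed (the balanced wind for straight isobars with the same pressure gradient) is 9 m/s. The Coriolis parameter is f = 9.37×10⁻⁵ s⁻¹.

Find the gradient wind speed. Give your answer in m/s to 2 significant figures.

Around a low, centrifugal force acts outward with Coriolis, so pressure-gradient force balances both:
(1/ρ)|∂P/∂n| = fV + V²/R  →  V² + fR·V − fR·V_g = 0
With fR = 9.37×10⁻⁵ × 725×10³ m = 67.9 m/s:
V = [−fR + √((fR)² + 4 fR V_g)]/2 = [−67.9 + √(67.9² + 4×67.9×9)]/2 = 8.05 m/s
Subgeostrophic (V < V_g = 9 m/s), as expected around a low.

8.0 m/s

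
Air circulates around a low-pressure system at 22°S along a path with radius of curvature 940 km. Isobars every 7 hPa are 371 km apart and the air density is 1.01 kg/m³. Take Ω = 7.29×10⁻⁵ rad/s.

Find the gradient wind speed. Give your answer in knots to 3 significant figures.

Coriolis parameter at 22°S:
f = 2Ω sin φ = 2 × 7.29×10⁻⁵ × sin 22° = 5.46×10⁻⁵ s⁻¹
Pressure gradient: |∂P/∂n| = 700 Pa / 371000 m = 1.89×10⁻³ Pa/m
Geostrophic speed: V_g = |∂P/∂n|/(fρ) = 1.89×10⁻³/(5.46×10⁻⁵ × 1.01) = 34.2 m/s
Around a low, centrifugal force acts outward with Coriolis, so pressure-gradient force balances both:
(1/ρ)|∂P/∂n| = fV + V²/R  →  V² + fR·V − fR·V_g = 0
With fR = 5.46×10⁻⁵ × 940×10³ m = 51.3 m/s:
V = [−fR + √((fR)² + 4 fR V_g)]/2 = [−51.3 + √(51.3² + 4×51.3×34.2)]/2 = 23.5 m/s
Subgeostrophic (V < V_g = 34.2 m/s), as expected around a low.
Converting: 23.5 m/s × 1.944 = 45.6 knots

45.6 knots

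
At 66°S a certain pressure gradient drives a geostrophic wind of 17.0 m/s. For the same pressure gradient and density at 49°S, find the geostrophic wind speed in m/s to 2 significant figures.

21 m/s

With the same pressure gradient and density, V_g ∝ 1/f ∝ 1/sin φ.
V₂ = V₁ · sin φ₁ / sin φ₂ = 17.0 × sin 66° / sin 49°
V₂ = 17.0 × 0.9135/0.7547 = 21 m/s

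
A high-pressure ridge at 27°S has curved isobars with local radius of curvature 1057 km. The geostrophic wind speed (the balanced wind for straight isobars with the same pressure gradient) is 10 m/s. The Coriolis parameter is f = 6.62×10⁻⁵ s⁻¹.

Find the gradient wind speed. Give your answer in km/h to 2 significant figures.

Around a high, pressure-gradient force acts outward with centrifugal, so Coriolis balances both:
fV = (1/ρ)|∂P/∂n| + V²/R  →  V² − fR·V + fR·V_g = 0
With fR = 6.62×10⁻⁵ × 1057×10³ m = 70.0 m/s:
V = [fR − √((fR)² − 4 fR V_g)]/2 = [70.0 − √(70.0² − 4×70.0×10)]/2 = 12.1 m/s
Supergeostrophic (V > V_g = 10 m/s), as expected around a high.
Converting: 12.1 m/s × 3.6 = 44 km/h

44 km/h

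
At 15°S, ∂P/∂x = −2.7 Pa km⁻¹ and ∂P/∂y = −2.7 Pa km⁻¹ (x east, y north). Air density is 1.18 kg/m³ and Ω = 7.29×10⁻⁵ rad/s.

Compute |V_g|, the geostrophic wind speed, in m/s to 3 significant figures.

Coriolis parameter at 15°S:
f = 2Ω sin φ = 2 × 7.29×10⁻⁵ × sin 15° = 3.77×10⁻⁵ s⁻¹
In the Southern Hemisphere f is negative: f = −3.77×10⁻⁵ s⁻¹.
Component geostrophic relations (x east, y north):
u_g = −(1/(fρ)) ∂P/∂y,  v_g = (1/(fρ)) ∂P/∂x
u_g = −(−2.7×10⁻³)/(−3.77×10⁻⁵ × 1.18) = −60.6 m/s;  v_g = (−2.7×10⁻³)/(−3.77×10⁻⁵ × 1.18) = 60.6 m/s
|V_g| = √(u_g² + v_g²) = 85.8 m/s

85.8 m/s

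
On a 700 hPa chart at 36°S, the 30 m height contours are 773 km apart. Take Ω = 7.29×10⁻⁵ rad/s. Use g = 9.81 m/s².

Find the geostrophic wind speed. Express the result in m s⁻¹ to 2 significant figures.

Coriolis parameter at 36°S:
f = 2Ω sin φ = 2 × 7.29×10⁻⁵ × sin 36° = 8.57×10⁻⁵ s⁻¹
Height gradient: |∂Z/∂n| = 30 m / 773000 m = 3.88×10⁻⁵
On a pressure surface, geostrophic balance gives V_g = (g/f)|∂Z/∂n|:
V_g = 9.81 × 3.88×10⁻⁵ / 8.57×10⁻⁵ = 4.44 m/s

4.4 m s⁻¹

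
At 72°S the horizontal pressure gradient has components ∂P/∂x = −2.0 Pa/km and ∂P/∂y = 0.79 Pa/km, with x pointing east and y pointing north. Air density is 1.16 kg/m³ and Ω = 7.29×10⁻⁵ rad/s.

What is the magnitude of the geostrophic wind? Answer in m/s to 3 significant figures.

13.4 m/s

Coriolis parameter at 72°S:
f = 2Ω sin φ = 2 × 7.29×10⁻⁵ × sin 72° = 1.39×10⁻⁴ s⁻¹
In the Southern Hemisphere f is negative: f = −1.39×10⁻⁴ s⁻¹.
Component geostrophic relations (x east, y north):
u_g = −(1/(fρ)) ∂P/∂y,  v_g = (1/(fρ)) ∂P/∂x
u_g = −(0.79×10⁻³)/(−1.39×10⁻⁴ × 1.16) = 4.91 m/s;  v_g = (−2.0×10⁻³)/(−1.39×10⁻⁴ × 1.16) = 12.4 m/s
|V_g| = √(u_g² + v_g²) = 13.4 m/s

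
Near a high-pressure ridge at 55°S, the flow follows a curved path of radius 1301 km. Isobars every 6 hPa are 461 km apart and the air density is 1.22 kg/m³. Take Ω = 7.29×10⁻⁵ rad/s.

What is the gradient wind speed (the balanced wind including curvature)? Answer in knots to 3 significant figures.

18.5 knots

Coriolis parameter at 55°S:
f = 2Ω sin φ = 2 × 7.29×10⁻⁵ × sin 55° = 1.19×10⁻⁴ s⁻¹
Pressure gradient: |∂P/∂n| = 600 Pa / 461000 m = 1.30×10⁻³ Pa/m
Geostrophic speed: V_g = |∂P/∂n|/(fρ) = 1.30×10⁻³/(1.19×10⁻⁴ × 1.22) = 8.93 m/s
Around a high, pressure-gradient force acts outward with centrifugal, so Coriolis balances both:
fV = (1/ρ)|∂P/∂n| + V²/R  →  V² − fR·V + fR·V_g = 0
With fR = 1.19×10⁻⁴ × 1301×10³ m = 155 m/s:
V = [fR − √((fR)² − 4 fR V_g)]/2 = [155 − √(155² − 4×155×8.93)]/2 = 9.52 m/s
Supergeostrophic (V > V_g = 8.93 m/s), as expected around a high.
Converting: 9.52 m/s × 1.944 = 18.5 knots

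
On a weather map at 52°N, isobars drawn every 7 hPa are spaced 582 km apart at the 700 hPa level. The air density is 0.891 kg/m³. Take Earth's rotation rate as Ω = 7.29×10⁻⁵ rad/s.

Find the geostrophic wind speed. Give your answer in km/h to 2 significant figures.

42 km/h

Coriolis parameter at 52°N:
f = 2Ω sin φ = 2 × 7.29×10⁻⁵ × sin 52° = 1.15×10⁻⁴ s⁻¹
Pressure gradient: |∂P/∂n| = 700 Pa / 582000 m = 1.20×10⁻³ Pa/m
Geostrophic balance (pressure-gradient force = Coriolis force):
V_g = (1/(fρ)) |∂P/∂n| = 1.20×10⁻³ / (1.15×10⁻⁴ × 0.891) = 11.7 m/s
Converting: 11.7 m/s × 3.6 = 42 km/h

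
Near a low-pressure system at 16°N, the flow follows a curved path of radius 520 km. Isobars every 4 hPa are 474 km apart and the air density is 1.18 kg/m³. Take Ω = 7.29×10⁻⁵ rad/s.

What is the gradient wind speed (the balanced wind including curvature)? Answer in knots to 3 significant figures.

Coriolis parameter at 16°N:
f = 2Ω sin φ = 2 × 7.29×10⁻⁵ × sin 16° = 4.02×10⁻⁵ s⁻¹
Pressure gradient: |∂P/∂n| = 400 Pa / 474000 m = 8.44×10⁻⁴ Pa/m
Geostrophic speed: V_g = |∂P/∂n|/(fρ) = 8.44×10⁻⁴/(4.02×10⁻⁵ × 1.18) = 17.8 m/s
Around a low, centrifugal force acts outward with Coriolis, so pressure-gradient force balances both:
(1/ρ)|∂P/∂n| = fV + V²/R  →  V² + fR·V − fR·V_g = 0
With fR = 4.02×10⁻⁵ × 520×10³ m = 20.9 m/s:
V = [−fR + √((fR)² + 4 fR V_g)]/2 = [−20.9 + √(20.9² + 4×20.9×17.8)]/2 = 11.5 m/s
Subgeostrophic (V < V_g = 17.8 m/s), as expected around a low.
Converting: 11.5 m/s × 1.944 = 22.3 knots

22.3 knots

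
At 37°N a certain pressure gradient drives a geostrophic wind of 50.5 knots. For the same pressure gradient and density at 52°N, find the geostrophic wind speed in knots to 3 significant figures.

With the same pressure gradient and density, V_g ∝ 1/f ∝ 1/sin φ.
V₂ = V₁ · sin φ₁ / sin φ₂ = 50.5 × sin 37° / sin 52°
V₂ = 50.5 × 0.6018/0.7880 = 38.6 knots

38.6 knots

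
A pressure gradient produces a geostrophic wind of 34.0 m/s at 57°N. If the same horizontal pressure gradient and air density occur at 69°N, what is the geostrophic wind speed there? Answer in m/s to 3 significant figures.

With the same pressure gradient and density, V_g ∝ 1/f ∝ 1/sin φ.
V₂ = V₁ · sin φ₁ / sin φ₂ = 34.0 × sin 57° / sin 69°
V₂ = 34.0 × 0.8387/0.9336 = 30.5 m/s

30.5 m/s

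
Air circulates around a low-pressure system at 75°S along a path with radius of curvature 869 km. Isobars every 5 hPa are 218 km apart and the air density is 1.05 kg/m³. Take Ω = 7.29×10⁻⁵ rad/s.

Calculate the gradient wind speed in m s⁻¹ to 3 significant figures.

13.9 m s⁻¹

Coriolis parameter at 75°S:
f = 2Ω sin φ = 2 × 7.29×10⁻⁵ × sin 75° = 1.41×10⁻⁴ s⁻¹
Pressure gradient: |∂P/∂n| = 500 Pa / 218000 m = 2.29×10⁻³ Pa/m
Geostrophic speed: V_g = |∂P/∂n|/(fρ) = 2.29×10⁻³/(1.41×10⁻⁴ × 1.05) = 15.5 m/s
Around a low, centrifugal force acts outward with Coriolis, so pressure-gradient force balances both:
(1/ρ)|∂P/∂n| = fV + V²/R  →  V² + fR·V − fR·V_g = 0
With fR = 1.41×10⁻⁴ × 869×10³ m = 122 m/s:
V = [−fR + √((fR)² + 4 fR V_g)]/2 = [−122 + √(122² + 4×122×15.5)]/2 = 13.9 m/s
Subgeostrophic (V < V_g = 15.5 m/s), as expected around a low.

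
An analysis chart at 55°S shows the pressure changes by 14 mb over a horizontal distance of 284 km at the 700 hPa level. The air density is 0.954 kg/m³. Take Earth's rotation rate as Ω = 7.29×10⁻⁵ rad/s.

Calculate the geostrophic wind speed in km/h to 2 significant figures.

Coriolis parameter at 55°S:
f = 2Ω sin φ = 2 × 7.29×10⁻⁵ × sin 55° = 1.19×10⁻⁴ s⁻¹
Pressure gradient: |∂P/∂n| = 1400 Pa / 284000 m = 4.93×10⁻³ Pa/m
Geostrophic balance (pressure-gradient force = Coriolis force):
V_g = (1/(fρ)) |∂P/∂n| = 4.93×10⁻³ / (1.19×10⁻⁴ × 0.954) = 43.3 m/s
Converting: 43.3 m/s × 3.6 = 160 km/h

160 km/h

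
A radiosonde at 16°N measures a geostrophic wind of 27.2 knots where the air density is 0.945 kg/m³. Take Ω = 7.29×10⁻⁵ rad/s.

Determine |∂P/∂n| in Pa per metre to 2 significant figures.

5.3×10⁻⁴ Pa/m

Coriolis parameter at 16°N:
f = 2Ω sin φ = 2 × 7.29×10⁻⁵ × sin 16° = 4.02×10⁻⁵ s⁻¹
Wind speed in SI: 27.2 knots = 14.0 m/s
Geostrophic balance rearranged: |∂P/∂n| = f ρ V_g
|∂P/∂n| = 4.02×10⁻⁵ × 0.945 × 14.0 = 5.31×10⁻⁴ Pa/m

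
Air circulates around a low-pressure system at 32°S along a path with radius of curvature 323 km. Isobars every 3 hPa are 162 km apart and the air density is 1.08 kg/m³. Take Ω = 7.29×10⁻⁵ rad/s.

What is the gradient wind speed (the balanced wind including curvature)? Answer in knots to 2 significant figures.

Coriolis parameter at 32°S:
f = 2Ω sin φ = 2 × 7.29×10⁻⁵ × sin 32° = 7.73×10⁻⁵ s⁻¹
Pressure gradient: |∂P/∂n| = 300 Pa / 162000 m = 1.85×10⁻³ Pa/m
Geostrophic speed: V_g = |∂P/∂n|/(fρ) = 1.85×10⁻³/(7.73×10⁻⁵ × 1.08) = 22.2 m/s
Around a low, centrifugal force acts outward with Coriolis, so pressure-gradient force balances both:
(1/ρ)|∂P/∂n| = fV + V²/R  →  V² + fR·V − fR·V_g = 0
With fR = 7.73×10⁻⁵ × 323×10³ m = 25.0 m/s:
V = [−fR + √((fR)² + 4 fR V_g)]/2 = [−25.0 + √(25.0² + 4×25.0×22.2)]/2 = 14.2 m/s
Subgeostrophic (V < V_g = 22.2 m/s), as expected around a low.
Converting: 14.2 m/s × 1.944 = 28 knots

28 knots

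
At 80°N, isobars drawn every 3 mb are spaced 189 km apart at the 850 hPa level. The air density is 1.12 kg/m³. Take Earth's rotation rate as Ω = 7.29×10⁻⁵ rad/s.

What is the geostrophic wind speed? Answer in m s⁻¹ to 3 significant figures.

9.87 m s⁻¹

Coriolis parameter at 80°N:
f = 2Ω sin φ = 2 × 7.29×10⁻⁵ × sin 80° = 1.44×10⁻⁴ s⁻¹
Pressure gradient: |∂P/∂n| = 300 Pa / 189000 m = 1.59×10⁻³ Pa/m
Geostrophic balance (pressure-gradient force = Coriolis force):
V_g = (1/(fρ)) |∂P/∂n| = 1.59×10⁻³ / (1.44×10⁻⁴ × 1.12) = 9.87 m/s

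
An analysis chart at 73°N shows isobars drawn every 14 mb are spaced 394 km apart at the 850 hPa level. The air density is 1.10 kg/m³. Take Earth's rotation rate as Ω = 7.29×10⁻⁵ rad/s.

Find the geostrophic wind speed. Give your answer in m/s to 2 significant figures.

23 m/s

Coriolis parameter at 73°N:
f = 2Ω sin φ = 2 × 7.29×10⁻⁵ × sin 73° = 1.39×10⁻⁴ s⁻¹
Pressure gradient: |∂P/∂n| = 1400 Pa / 394000 m = 3.55×10⁻³ Pa/m
Geostrophic balance (pressure-gradient force = Coriolis force):
V_g = (1/(fρ)) |∂P/∂n| = 3.55×10⁻³ / (1.39×10⁻⁴ × 1.10) = 23.2 m/s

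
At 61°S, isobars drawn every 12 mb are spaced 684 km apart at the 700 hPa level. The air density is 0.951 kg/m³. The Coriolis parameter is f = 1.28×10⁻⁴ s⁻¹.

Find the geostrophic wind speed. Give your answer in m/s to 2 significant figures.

Pressure gradient: |∂P/∂n| = 1200 Pa / 684000 m = 1.75×10⁻³ Pa/m
Geostrophic balance (pressure-gradient force = Coriolis force):
V_g = (1/(fρ)) |∂P/∂n| = 1.75×10⁻³ / (1.28×10⁻⁴ × 0.951) = 14.4 m/s

14 m/s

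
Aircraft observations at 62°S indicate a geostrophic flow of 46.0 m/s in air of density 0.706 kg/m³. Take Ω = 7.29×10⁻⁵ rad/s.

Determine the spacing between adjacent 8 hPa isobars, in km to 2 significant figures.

190 km

Coriolis parameter at 62°S:
f = 2Ω sin φ = 2 × 7.29×10⁻⁵ × sin 62° = 1.29×10⁻⁴ s⁻¹
Geostrophic balance rearranged: |∂P/∂n| = f ρ V_g
|∂P/∂n| = 1.29×10⁻⁴ × 0.706 × 46.0 = 4.18×10⁻³ Pa/m
Isobar spacing: Δn = ΔP/|∂P/∂n| = 800 Pa / 4.18×10⁻³ Pa/m = 191353 m ≈ 190 km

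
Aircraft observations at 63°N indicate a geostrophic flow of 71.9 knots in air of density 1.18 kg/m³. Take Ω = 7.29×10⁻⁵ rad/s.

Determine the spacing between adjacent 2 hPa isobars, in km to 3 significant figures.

35.3 km

Coriolis parameter at 63°N:
f = 2Ω sin φ = 2 × 7.29×10⁻⁵ × sin 63° = 1.30×10⁻⁴ s⁻¹
Wind speed in SI: 71.9 knots = 37.0 m/s
Geostrophic balance rearranged: |∂P/∂n| = f ρ V_g
|∂P/∂n| = 1.30×10⁻⁴ × 1.18 × 37.0 = 5.67×10⁻³ Pa/m
Isobar spacing: Δn = ΔP/|∂P/∂n| = 200 Pa / 5.67×10⁻³ Pa/m = 35273 m ≈ 35.3 km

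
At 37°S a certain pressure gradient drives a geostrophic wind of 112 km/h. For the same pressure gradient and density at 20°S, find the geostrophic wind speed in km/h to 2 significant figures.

With the same pressure gradient and density, V_g ∝ 1/f ∝ 1/sin φ.
V₂ = V₁ · sin φ₁ / sin φ₂ = 112 × sin 37° / sin 20°
V₂ = 112 × 0.6018/0.3420 = 200 km/h

200 km/h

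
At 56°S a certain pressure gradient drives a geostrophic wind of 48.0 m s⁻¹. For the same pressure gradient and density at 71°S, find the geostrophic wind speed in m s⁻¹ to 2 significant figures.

With the same pressure gradient and density, V_g ∝ 1/f ∝ 1/sin φ.
V₂ = V₁ · sin φ₁ / sin φ₂ = 48.0 × sin 56° / sin 71°
V₂ = 48.0 × 0.8290/0.9455 = 42 m s⁻¹

42 m s⁻¹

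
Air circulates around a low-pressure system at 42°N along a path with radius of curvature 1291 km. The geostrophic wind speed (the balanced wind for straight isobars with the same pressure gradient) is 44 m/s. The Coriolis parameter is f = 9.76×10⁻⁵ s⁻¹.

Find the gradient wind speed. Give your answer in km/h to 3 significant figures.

Around a low, centrifugal force acts outward with Coriolis, so pressure-gradient force balances both:
(1/ρ)|∂P/∂n| = fV + V²/R  →  V² + fR·V − fR·V_g = 0
With fR = 9.76×10⁻⁵ × 1291×10³ m = 126 m/s:
V = [−fR + √((fR)² + 4 fR V_g)]/2 = [−126 + √(126² + 4×126×44)]/2 = 34.5 m/s
Subgeostrophic (V < V_g = 44 m/s), as expected around a low.
Converting: 34.5 m/s × 3.6 = 124 km/h

124 km/h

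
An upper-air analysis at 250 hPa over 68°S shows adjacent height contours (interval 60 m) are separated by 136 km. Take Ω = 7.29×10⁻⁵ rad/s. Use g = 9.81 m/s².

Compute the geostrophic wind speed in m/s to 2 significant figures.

32 m/s

Coriolis parameter at 68°S:
f = 2Ω sin φ = 2 × 7.29×10⁻⁵ × sin 68° = 1.35×10⁻⁴ s⁻¹
Height gradient: |∂Z/∂n| = 60 m / 136000 m = 4.41×10⁻⁴
On a pressure surface, geostrophic balance gives V_g = (g/f)|∂Z/∂n|:
V_g = 9.81 × 4.41×10⁻⁴ / 1.35×10⁻⁴ = 32.0 m/s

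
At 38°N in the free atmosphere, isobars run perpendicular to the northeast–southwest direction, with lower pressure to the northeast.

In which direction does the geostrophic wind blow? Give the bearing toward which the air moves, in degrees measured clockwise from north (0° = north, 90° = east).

135°

The pressure-gradient force points toward the northeast (bearing 045°).
Geostrophic balance: in the Northern Hemisphere the Coriolis force deflects motion to the right, so the geostrophic wind blows 90° to the right of the pressure-gradient force (low pressure on the left).
Rotating 045° by 90° clockwise gives 135° — the wind blows toward the southeast.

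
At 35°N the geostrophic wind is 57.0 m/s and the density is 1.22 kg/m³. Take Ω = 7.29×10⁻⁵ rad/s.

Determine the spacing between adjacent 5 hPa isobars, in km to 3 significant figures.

86.0 km

Coriolis parameter at 35°N:
f = 2Ω sin φ = 2 × 7.29×10⁻⁵ × sin 35° = 8.36×10⁻⁵ s⁻¹
Geostrophic balance rearranged: |∂P/∂n| = f ρ V_g
|∂P/∂n| = 8.36×10⁻⁵ × 1.22 × 57.0 = 5.82×10⁻³ Pa/m
Isobar spacing: Δn = ΔP/|∂P/∂n| = 500 Pa / 5.82×10⁻³ Pa/m = 85978 m ≈ 86.0 km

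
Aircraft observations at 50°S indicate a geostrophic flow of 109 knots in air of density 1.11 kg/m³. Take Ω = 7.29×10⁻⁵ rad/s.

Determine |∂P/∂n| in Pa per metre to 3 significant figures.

6.95×10⁻³ Pa/m

Coriolis parameter at 50°S:
f = 2Ω sin φ = 2 × 7.29×10⁻⁵ × sin 50° = 1.12×10⁻⁴ s⁻¹
Wind speed in SI: 109 knots = 56.1 m/s
Geostrophic balance rearranged: |∂P/∂n| = f ρ V_g
|∂P/∂n| = 1.12×10⁻⁴ × 1.11 × 56.1 = 6.95×10⁻³ Pa/m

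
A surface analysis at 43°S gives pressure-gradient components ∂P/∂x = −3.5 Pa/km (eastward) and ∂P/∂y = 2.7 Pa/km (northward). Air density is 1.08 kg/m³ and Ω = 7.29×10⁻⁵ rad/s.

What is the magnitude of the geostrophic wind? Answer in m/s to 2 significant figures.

41 m/s

Coriolis parameter at 43°S:
f = 2Ω sin φ = 2 × 7.29×10⁻⁵ × sin 43° = 9.94×10⁻⁵ s⁻¹
In the Southern Hemisphere f is negative: f = −9.94×10⁻⁵ s⁻¹.
Component geostrophic relations (x east, y north):
u_g = −(1/(fρ)) ∂P/∂y,  v_g = (1/(fρ)) ∂P/∂x
u_g = −(2.7×10⁻³)/(−9.94×10⁻⁵ × 1.08) = 25.1 m/s;  v_g = (−3.5×10⁻³)/(−9.94×10⁻⁵ × 1.08) = 32.6 m/s
|V_g| = √(u_g² + v_g²) = 41.2 m/s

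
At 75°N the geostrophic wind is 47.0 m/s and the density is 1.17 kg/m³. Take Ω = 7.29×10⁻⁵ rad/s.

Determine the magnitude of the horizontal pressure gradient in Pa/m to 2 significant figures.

Coriolis parameter at 75°N:
f = 2Ω sin φ = 2 × 7.29×10⁻⁵ × sin 75° = 1.41×10⁻⁴ s⁻¹
Geostrophic balance rearranged: |∂P/∂n| = f ρ V_g
|∂P/∂n| = 1.41×10⁻⁴ × 1.17 × 47.0 = 7.74×10⁻³ Pa/m

7.7×10⁻³ Pa/m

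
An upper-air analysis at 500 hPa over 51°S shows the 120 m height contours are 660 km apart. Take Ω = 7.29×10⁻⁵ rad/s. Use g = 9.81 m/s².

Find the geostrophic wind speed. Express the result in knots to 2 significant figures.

Coriolis parameter at 51°S:
f = 2Ω sin φ = 2 × 7.29×10⁻⁵ × sin 51° = 1.13×10⁻⁴ s⁻¹
Height gradient: |∂Z/∂n| = 120 m / 660000 m = 1.82×10⁻⁴
On a pressure surface, geostrophic balance gives V_g = (g/f)|∂Z/∂n|:
V_g = 9.81 × 1.82×10⁻⁴ / 1.13×10⁻⁴ = 15.7 m/s
Converting: 15.7 m/s × 1.944 = 31 knots

31 knots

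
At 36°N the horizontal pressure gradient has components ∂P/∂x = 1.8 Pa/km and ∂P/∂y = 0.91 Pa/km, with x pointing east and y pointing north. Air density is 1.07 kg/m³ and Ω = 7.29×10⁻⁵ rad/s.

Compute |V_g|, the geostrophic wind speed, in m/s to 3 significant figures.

Coriolis parameter at 36°N:
f = 2Ω sin φ = 2 × 7.29×10⁻⁵ × sin 36° = 8.57×10⁻⁵ s⁻¹
Component geostrophic relations (x east, y north):
u_g = −(1/(fρ)) ∂P/∂y,  v_g = (1/(fρ)) ∂P/∂x
u_g = −(0.91×10⁻³)/(8.57×10⁻⁵ × 1.07) = −9.92 m/s;  v_g = (1.8×10⁻³)/(8.57×10⁻⁵ × 1.07) = 19.6 m/s
|V_g| = √(u_g² + v_g²) = 22.0 m/s

22.0 m/s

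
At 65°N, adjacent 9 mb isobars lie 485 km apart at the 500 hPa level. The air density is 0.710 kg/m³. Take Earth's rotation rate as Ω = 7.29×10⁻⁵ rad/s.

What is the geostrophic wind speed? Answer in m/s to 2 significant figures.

20 m/s

Coriolis parameter at 65°N:
f = 2Ω sin φ = 2 × 7.29×10⁻⁵ × sin 65° = 1.32×10⁻⁴ s⁻¹
Pressure gradient: |∂P/∂n| = 900 Pa / 485000 m = 1.86×10⁻³ Pa/m
Geostrophic balance (pressure-gradient force = Coriolis force):
V_g = (1/(fρ)) |∂P/∂n| = 1.86×10⁻³ / (1.32×10⁻⁴ × 0.710) = 19.8 m/s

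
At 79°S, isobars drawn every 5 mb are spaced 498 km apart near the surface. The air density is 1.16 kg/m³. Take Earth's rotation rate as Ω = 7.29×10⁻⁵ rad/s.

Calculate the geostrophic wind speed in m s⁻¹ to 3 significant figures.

Coriolis parameter at 79°S:
f = 2Ω sin φ = 2 × 7.29×10⁻⁵ × sin 79° = 1.43×10⁻⁴ s⁻¹
Pressure gradient: |∂P/∂n| = 500 Pa / 498000 m = 1.00×10⁻³ Pa/m
Geostrophic balance (pressure-gradient force = Coriolis force):
V_g = (1/(fρ)) |∂P/∂n| = 1.00×10⁻³ / (1.43×10⁻⁴ × 1.16) = 6.05 m/s

6.05 m s⁻¹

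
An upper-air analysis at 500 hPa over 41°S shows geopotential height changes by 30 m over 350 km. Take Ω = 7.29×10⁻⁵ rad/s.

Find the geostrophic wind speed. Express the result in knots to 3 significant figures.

17.1 knots

Coriolis parameter at 41°S:
f = 2Ω sin φ = 2 × 7.29×10⁻⁵ × sin 41° = 9.57×10⁻⁵ s⁻¹
Height gradient: |∂Z/∂n| = 30 m / 350000 m = 8.57×10⁻⁵
On a pressure surface, geostrophic balance gives V_g = (g/f)|∂Z/∂n|:
V_g = 9.81 × 8.57×10⁻⁵ / 9.57×10⁻⁵ = 8.79 m/s
Converting: 8.79 m/s × 1.944 = 17.1 knots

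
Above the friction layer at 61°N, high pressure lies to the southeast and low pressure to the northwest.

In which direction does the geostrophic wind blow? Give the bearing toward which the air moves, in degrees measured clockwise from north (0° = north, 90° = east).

045°

The pressure-gradient force points toward the northwest (bearing 315°).
Geostrophic balance: in the Northern Hemisphere the Coriolis force deflects motion to the right, so the geostrophic wind blows 90° to the right of the pressure-gradient force (low pressure on the left).
Rotating 315° by 90° clockwise gives 045° — the wind blows toward the northeast.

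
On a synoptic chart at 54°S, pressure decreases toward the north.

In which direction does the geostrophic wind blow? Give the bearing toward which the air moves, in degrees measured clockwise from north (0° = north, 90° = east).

The pressure-gradient force points toward the north (bearing 000°).
Geostrophic balance: in the Southern Hemisphere the Coriolis force deflects motion to the left, so the geostrophic wind blows 90° to the left of the pressure-gradient force (low pressure on the right).
Rotating 000° by 90° counterclockwise gives 270° — the wind blows toward the west.

270°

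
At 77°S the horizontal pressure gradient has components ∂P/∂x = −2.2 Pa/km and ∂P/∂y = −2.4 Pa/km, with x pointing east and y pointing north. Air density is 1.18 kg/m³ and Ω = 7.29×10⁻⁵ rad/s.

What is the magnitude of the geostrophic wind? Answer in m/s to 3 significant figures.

19.4 m/s

Coriolis parameter at 77°S:
f = 2Ω sin φ = 2 × 7.29×10⁻⁵ × sin 77° = 1.42×10⁻⁴ s⁻¹
In the Southern Hemisphere f is negative: f = −1.42×10⁻⁴ s⁻¹.
Component geostrophic relations (x east, y north):
u_g = −(1/(fρ)) ∂P/∂y,  v_g = (1/(fρ)) ∂P/∂x
u_g = −(−2.4×10⁻³)/(−1.42×10⁻⁴ × 1.18) = −14.3 m/s;  v_g = (−2.2×10⁻³)/(−1.42×10⁻⁴ × 1.18) = 13.1 m/s
|V_g| = √(u_g² + v_g²) = 19.4 m/s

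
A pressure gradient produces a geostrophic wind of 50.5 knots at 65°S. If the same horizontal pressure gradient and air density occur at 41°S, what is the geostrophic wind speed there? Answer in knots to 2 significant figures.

With the same pressure gradient and density, V_g ∝ 1/f ∝ 1/sin φ.
V₂ = V₁ · sin φ₁ / sin φ₂ = 50.5 × sin 65° / sin 41°
V₂ = 50.5 × 0.9063/0.6561 = 70 knots

70 knots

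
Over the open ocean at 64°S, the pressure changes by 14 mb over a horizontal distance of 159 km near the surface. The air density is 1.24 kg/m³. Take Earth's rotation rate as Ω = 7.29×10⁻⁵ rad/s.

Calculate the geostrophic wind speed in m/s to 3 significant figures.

54.2 m/s

Coriolis parameter at 64°S:
f = 2Ω sin φ = 2 × 7.29×10⁻⁵ × sin 64° = 1.31×10⁻⁴ s⁻¹
Pressure gradient: |∂P/∂n| = 1400 Pa / 159000 m = 8.81×10⁻³ Pa/m
Geostrophic balance (pressure-gradient force = Coriolis force):
V_g = (1/(fρ)) |∂P/∂n| = 8.81×10⁻³ / (1.31×10⁻⁴ × 1.24) = 54.2 m/s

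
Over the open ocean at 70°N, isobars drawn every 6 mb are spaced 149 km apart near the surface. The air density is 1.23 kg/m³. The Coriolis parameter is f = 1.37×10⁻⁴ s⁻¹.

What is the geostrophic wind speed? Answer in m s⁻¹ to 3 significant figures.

Pressure gradient: |∂P/∂n| = 600 Pa / 149000 m = 4.03×10⁻³ Pa/m
Geostrophic balance (pressure-gradient force = Coriolis force):
V_g = (1/(fρ)) |∂P/∂n| = 4.03×10⁻³ / (1.37×10⁻⁴ × 1.23) = 23.9 m/s

23.9 m s⁻¹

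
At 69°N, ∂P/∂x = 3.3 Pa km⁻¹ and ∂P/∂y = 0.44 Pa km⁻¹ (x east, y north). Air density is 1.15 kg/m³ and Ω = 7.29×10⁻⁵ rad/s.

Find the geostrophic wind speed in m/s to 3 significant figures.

Coriolis parameter at 69°N:
f = 2Ω sin φ = 2 × 7.29×10⁻⁵ × sin 69° = 1.36×10⁻⁴ s⁻¹
Component geostrophic relations (x east, y north):
u_g = −(1/(fρ)) ∂P/∂y,  v_g = (1/(fρ)) ∂P/∂x
u_g = −(0.44×10⁻³)/(1.36×10⁻⁴ × 1.15) = −2.81 m/s;  v_g = (3.3×10⁻³)/(1.36×10⁻⁴ × 1.15) = 21.1 m/s
|V_g| = √(u_g² + v_g²) = 21.3 m/s

21.3 m/s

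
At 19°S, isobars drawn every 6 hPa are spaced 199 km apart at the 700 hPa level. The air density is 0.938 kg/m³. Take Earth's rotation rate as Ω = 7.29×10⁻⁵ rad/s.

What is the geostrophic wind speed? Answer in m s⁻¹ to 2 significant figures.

68 m s⁻¹

Coriolis parameter at 19°S:
f = 2Ω sin φ = 2 × 7.29×10⁻⁵ × sin 19° = 4.75×10⁻⁵ s⁻¹
Pressure gradient: |∂P/∂n| = 600 Pa / 199000 m = 3.02×10⁻³ Pa/m
Geostrophic balance (pressure-gradient force = Coriolis force):
V_g = (1/(fρ)) |∂P/∂n| = 3.02×10⁻³ / (4.75×10⁻⁵ × 0.938) = 67.7 m/s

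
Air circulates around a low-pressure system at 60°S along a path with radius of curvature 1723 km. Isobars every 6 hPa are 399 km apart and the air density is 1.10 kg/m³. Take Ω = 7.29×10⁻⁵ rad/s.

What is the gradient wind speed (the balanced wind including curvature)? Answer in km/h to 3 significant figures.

37.2 km/h

Coriolis parameter at 60°S:
f = 2Ω sin φ = 2 × 7.29×10⁻⁵ × sin 60° = 1.26×10⁻⁴ s⁻¹
Pressure gradient: |∂P/∂n| = 600 Pa / 399000 m = 1.50×10⁻³ Pa/m
Geostrophic speed: V_g = |∂P/∂n|/(fρ) = 1.50×10⁻³/(1.26×10⁻⁴ × 1.10) = 10.8 m/s
Around a low, centrifugal force acts outward with Coriolis, so pressure-gradient force balances both:
(1/ρ)|∂P/∂n| = fV + V²/R  →  V² + fR·V − fR·V_g = 0
With fR = 1.26×10⁻⁴ × 1723×10³ m = 218 m/s:
V = [−fR + √((fR)² + 4 fR V_g)]/2 = [−218 + √(218² + 4×218×10.8)]/2 = 10.3 m/s
Subgeostrophic (V < V_g = 10.8 m/s), as expected around a low.
Converting: 10.3 m/s × 3.6 = 37.2 km/h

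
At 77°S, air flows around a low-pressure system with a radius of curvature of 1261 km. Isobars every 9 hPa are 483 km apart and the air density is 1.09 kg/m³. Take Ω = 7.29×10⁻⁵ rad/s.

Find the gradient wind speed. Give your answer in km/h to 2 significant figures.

41 km/h

Coriolis parameter at 77°S:
f = 2Ω sin φ = 2 × 7.29×10⁻⁵ × sin 77° = 1.42×10⁻⁴ s⁻¹
Pressure gradient: |∂P/∂n| = 900 Pa / 483000 m = 1.86×10⁻³ Pa/m
Geostrophic speed: V_g = |∂P/∂n|/(fρ) = 1.86×10⁻³/(1.42×10⁻⁴ × 1.09) = 12.0 m/s
Around a low, centrifugal force acts outward with Coriolis, so pressure-gradient force balances both:
(1/ρ)|∂P/∂n| = fV + V²/R  →  V² + fR·V − fR·V_g = 0
With fR = 1.42×10⁻⁴ × 1261×10³ m = 179 m/s:
V = [−fR + √((fR)² + 4 fR V_g)]/2 = [−179 + √(179² + 4×179×12)]/2 = 11.3 m/s
Subgeostrophic (V < V_g = 12 m/s), as expected around a low.
Converting: 11.3 m/s × 3.6 = 41 km/h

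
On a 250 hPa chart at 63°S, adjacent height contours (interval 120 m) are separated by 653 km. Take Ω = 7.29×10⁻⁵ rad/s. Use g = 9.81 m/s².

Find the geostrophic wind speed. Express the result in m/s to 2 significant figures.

Coriolis parameter at 63°S:
f = 2Ω sin φ = 2 × 7.29×10⁻⁵ × sin 63° = 1.30×10⁻⁴ s⁻¹
Height gradient: |∂Z/∂n| = 120 m / 653000 m = 1.84×10⁻⁴
On a pressure surface, geostrophic balance gives V_g = (g/f)|∂Z/∂n|:
V_g = 9.81 × 1.84×10⁻⁴ / 1.30×10⁻⁴ = 13.9 m/s

14 m/s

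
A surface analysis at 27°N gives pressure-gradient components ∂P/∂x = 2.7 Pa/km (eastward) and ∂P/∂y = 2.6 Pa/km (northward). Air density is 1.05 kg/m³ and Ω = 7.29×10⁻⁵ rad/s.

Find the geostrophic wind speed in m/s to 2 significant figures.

54 m/s

Coriolis parameter at 27°N:
f = 2Ω sin φ = 2 × 7.29×10⁻⁵ × sin 27° = 6.62×10⁻⁵ s⁻¹
Component geostrophic relations (x east, y north):
u_g = −(1/(fρ)) ∂P/∂y,  v_g = (1/(fρ)) ∂P/∂x
u_g = −(2.6×10⁻³)/(6.62×10⁻⁵ × 1.05) = −37.4 m/s;  v_g = (2.7×10⁻³)/(6.62×10⁻⁵ × 1.05) = 38.8 m/s
|V_g| = √(u_g² + v_g²) = 53.9 m/s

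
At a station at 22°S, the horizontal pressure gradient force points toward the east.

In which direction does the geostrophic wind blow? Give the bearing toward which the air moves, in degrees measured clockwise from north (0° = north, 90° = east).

000°

The pressure-gradient force points toward the east (bearing 090°).
Geostrophic balance: in the Southern Hemisphere the Coriolis force deflects motion to the left, so the geostrophic wind blows 90° to the left of the pressure-gradient force (low pressure on the right).
Rotating 090° by 90° counterclockwise gives 000° — the wind blows toward the north.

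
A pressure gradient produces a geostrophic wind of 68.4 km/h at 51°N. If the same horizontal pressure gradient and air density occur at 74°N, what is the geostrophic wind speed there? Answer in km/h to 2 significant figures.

With the same pressure gradient and density, V_g ∝ 1/f ∝ 1/sin φ.
V₂ = V₁ · sin φ₁ / sin φ₂ = 68.4 × sin 51° / sin 74°
V₂ = 68.4 × 0.7771/0.9613 = 55 km/h

55 km/h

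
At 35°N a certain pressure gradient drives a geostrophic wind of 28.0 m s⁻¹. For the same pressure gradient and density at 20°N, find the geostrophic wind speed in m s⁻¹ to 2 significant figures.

47 m s⁻¹

With the same pressure gradient and density, V_g ∝ 1/f ∝ 1/sin φ.
V₂ = V₁ · sin φ₁ / sin φ₂ = 28.0 × sin 35° / sin 20°
V₂ = 28.0 × 0.5736/0.3420 = 47 m s⁻¹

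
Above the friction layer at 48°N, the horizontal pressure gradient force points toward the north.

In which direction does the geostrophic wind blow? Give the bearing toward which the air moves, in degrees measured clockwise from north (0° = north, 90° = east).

090°

The pressure-gradient force points toward the north (bearing 000°).
Geostrophic balance: in the Northern Hemisphere the Coriolis force deflects motion to the right, so the geostrophic wind blows 90° to the right of the pressure-gradient force (low pressure on the left).
Rotating 000° by 90° clockwise gives 090° — the wind blows toward the east.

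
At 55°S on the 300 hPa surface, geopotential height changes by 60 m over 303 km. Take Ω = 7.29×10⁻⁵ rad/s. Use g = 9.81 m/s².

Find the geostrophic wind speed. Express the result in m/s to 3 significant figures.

Coriolis parameter at 55°S:
f = 2Ω sin φ = 2 × 7.29×10⁻⁵ × sin 55° = 1.19×10⁻⁴ s⁻¹
Height gradient: |∂Z/∂n| = 60 m / 303000 m = 1.98×10⁻⁴
On a pressure surface, geostrophic balance gives V_g = (g/f)|∂Z/∂n|:
V_g = 9.81 × 1.98×10⁻⁴ / 1.19×10⁻⁴ = 16.3 m/s

16.3 m/s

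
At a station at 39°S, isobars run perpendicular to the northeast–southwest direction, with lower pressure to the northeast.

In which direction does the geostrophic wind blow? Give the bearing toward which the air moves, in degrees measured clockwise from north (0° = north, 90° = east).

The pressure-gradient force points toward the northeast (bearing 045°).
Geostrophic balance: in the Southern Hemisphere the Coriolis force deflects motion to the left, so the geostrophic wind blows 90° to the left of the pressure-gradient force (low pressure on the right).
Rotating 045° by 90° counterclockwise gives 315° — the wind blows toward the northwest.

315°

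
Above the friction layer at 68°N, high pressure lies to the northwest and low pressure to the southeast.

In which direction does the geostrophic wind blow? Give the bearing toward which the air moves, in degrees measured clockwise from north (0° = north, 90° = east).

The pressure-gradient force points toward the southeast (bearing 135°).
Geostrophic balance: in the Northern Hemisphere the Coriolis force deflects motion to the right, so the geostrophic wind blows 90° to the right of the pressure-gradient force (low pressure on the left).
Rotating 135° by 90° clockwise gives 225° — the wind blows toward the southwest.

225°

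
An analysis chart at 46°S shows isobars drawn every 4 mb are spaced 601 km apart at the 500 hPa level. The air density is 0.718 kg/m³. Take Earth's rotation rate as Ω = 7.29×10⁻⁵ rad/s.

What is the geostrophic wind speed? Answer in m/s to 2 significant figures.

8.8 m/s

Coriolis parameter at 46°S:
f = 2Ω sin φ = 2 × 7.29×10⁻⁵ × sin 46° = 1.05×10⁻⁴ s⁻¹
Pressure gradient: |∂P/∂n| = 400 Pa / 601000 m = 6.66×10⁻⁴ Pa/m
Geostrophic balance (pressure-gradient force = Coriolis force):
V_g = (1/(fρ)) |∂P/∂n| = 6.66×10⁻⁴ / (1.05×10⁻⁴ × 0.718) = 8.84 m/s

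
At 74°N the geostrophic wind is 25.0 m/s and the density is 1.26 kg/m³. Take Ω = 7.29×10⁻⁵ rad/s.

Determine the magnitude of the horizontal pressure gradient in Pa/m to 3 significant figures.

Coriolis parameter at 74°N:
f = 2Ω sin φ = 2 × 7.29×10⁻⁵ × sin 74° = 1.40×10⁻⁴ s⁻¹
Geostrophic balance rearranged: |∂P/∂n| = f ρ V_g
|∂P/∂n| = 1.40×10⁻⁴ × 1.26 × 25.0 = 4.41×10⁻³ Pa/m

4.41×10⁻³ Pa/m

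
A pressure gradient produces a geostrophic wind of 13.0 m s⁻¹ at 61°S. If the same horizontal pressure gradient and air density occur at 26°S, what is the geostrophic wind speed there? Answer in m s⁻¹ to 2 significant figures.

26 m s⁻¹

With the same pressure gradient and density, V_g ∝ 1/f ∝ 1/sin φ.
V₂ = V₁ · sin φ₁ / sin φ₂ = 13.0 × sin 61° / sin 26°
V₂ = 13.0 × 0.8746/0.4384 = 26 m s⁻¹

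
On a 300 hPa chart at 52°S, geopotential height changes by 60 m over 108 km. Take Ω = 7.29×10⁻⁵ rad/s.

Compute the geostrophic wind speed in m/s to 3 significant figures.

Coriolis parameter at 52°S:
f = 2Ω sin φ = 2 × 7.29×10⁻⁵ × sin 52° = 1.15×10⁻⁴ s⁻¹
Height gradient: |∂Z/∂n| = 60 m / 108000 m = 5.56×10⁻⁴
On a pressure surface, geostrophic balance gives V_g = (g/f)|∂Z/∂n|:
V_g = 9.81 × 5.56×10⁻⁴ / 1.15×10⁻⁴ = 47.4 m/s

47.4 m/s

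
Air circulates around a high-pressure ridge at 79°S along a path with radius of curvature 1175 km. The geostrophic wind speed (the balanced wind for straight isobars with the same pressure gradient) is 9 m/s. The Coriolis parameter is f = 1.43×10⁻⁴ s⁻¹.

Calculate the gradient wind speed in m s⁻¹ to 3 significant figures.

Around a high, pressure-gradient force acts outward with centrifugal, so Coriolis balances both:
fV = (1/ρ)|∂P/∂n| + V²/R  →  V² − fR·V + fR·V_g = 0
With fR = 1.43×10⁻⁴ × 1175×10³ m = 168 m/s:
V = [fR − √((fR)² − 4 fR V_g)]/2 = [168 − √(168² − 4×168×9)]/2 = 9.54 m/s
Supergeostrophic (V > V_g = 9 m/s), as expected around a high.

9.54 m s⁻¹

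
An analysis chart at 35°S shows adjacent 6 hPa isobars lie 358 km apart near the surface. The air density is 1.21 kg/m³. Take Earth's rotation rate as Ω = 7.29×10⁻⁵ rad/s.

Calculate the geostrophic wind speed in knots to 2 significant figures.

Coriolis parameter at 35°S:
f = 2Ω sin φ = 2 × 7.29×10⁻⁵ × sin 35° = 8.36×10⁻⁵ s⁻¹
Pressure gradient: |∂P/∂n| = 600 Pa / 358000 m = 1.68×10⁻³ Pa/m
Geostrophic balance (pressure-gradient force = Coriolis force):
V_g = (1/(fρ)) |∂P/∂n| = 1.68×10⁻³ / (8.36×10⁻⁵ × 1.21) = 16.6 m/s
Converting: 16.6 m/s × 1.944 = 32 knots

32 knots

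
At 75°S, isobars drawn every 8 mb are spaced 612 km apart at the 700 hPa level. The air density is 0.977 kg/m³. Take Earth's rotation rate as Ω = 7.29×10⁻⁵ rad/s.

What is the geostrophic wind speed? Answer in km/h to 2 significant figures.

Coriolis parameter at 75°S:
f = 2Ω sin φ = 2 × 7.29×10⁻⁵ × sin 75° = 1.41×10⁻⁴ s⁻¹
Pressure gradient: |∂P/∂n| = 800 Pa / 612000 m = 1.31×10⁻³ Pa/m
Geostrophic balance (pressure-gradient force = Coriolis force):
V_g = (1/(fρ)) |∂P/∂n| = 1.31×10⁻³ / (1.41×10⁻⁴ × 0.977) = 9.50 m/s
Converting: 9.50 m/s × 3.6 = 34 km/h

34 km/h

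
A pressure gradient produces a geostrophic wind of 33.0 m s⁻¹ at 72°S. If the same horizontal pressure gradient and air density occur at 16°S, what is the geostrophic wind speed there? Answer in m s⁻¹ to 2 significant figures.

110 m s⁻¹

With the same pressure gradient and density, V_g ∝ 1/f ∝ 1/sin φ.
V₂ = V₁ · sin φ₁ / sin φ₂ = 33.0 × sin 72° / sin 16°
V₂ = 33.0 × 0.9511/0.2756 = 110 m s⁻¹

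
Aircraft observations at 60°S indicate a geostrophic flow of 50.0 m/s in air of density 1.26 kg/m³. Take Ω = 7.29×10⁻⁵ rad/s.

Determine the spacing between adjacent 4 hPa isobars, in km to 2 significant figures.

50 km

Coriolis parameter at 60°S:
f = 2Ω sin φ = 2 × 7.29×10⁻⁵ × sin 60° = 1.26×10⁻⁴ s⁻¹
Geostrophic balance rearranged: |∂P/∂n| = f ρ V_g
|∂P/∂n| = 1.26×10⁻⁴ × 1.26 × 50.0 = 7.95×10⁻³ Pa/m
Isobar spacing: Δn = ΔP/|∂P/∂n| = 400 Pa / 7.95×10⁻³ Pa/m = 50284 m ≈ 50 km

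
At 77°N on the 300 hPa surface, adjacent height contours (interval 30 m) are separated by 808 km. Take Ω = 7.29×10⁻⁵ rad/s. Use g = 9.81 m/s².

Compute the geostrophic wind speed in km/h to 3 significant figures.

Coriolis parameter at 77°N:
f = 2Ω sin φ = 2 × 7.29×10⁻⁵ × sin 77° = 1.42×10⁻⁴ s⁻¹
Height gradient: |∂Z/∂n| = 30 m / 808000 m = 3.71×10⁻⁵
On a pressure surface, geostrophic balance gives V_g = (g/f)|∂Z/∂n|:
V_g = 9.81 × 3.71×10⁻⁵ / 1.42×10⁻⁴ = 2.56 m/s
Converting: 2.56 m/s × 3.6 = 9.23 km/h

9.23 km/h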